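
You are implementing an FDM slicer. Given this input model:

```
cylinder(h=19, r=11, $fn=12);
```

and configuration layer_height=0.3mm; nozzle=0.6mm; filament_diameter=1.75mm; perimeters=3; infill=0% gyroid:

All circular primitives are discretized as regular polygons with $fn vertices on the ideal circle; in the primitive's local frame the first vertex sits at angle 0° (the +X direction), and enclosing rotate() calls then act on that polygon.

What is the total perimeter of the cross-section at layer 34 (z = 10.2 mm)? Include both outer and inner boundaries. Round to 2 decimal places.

68.33 mm

At z = 10.2 mm: the r=11 cylinder gives a regular 12-gon of circumradius 11 (constant along its height) (perimeter = 2·12·11.000·sin(180°/12) = 68.33 mm). Overall, the cross-section is a single solid region. Total boundary length (outer) = 68.33 mm.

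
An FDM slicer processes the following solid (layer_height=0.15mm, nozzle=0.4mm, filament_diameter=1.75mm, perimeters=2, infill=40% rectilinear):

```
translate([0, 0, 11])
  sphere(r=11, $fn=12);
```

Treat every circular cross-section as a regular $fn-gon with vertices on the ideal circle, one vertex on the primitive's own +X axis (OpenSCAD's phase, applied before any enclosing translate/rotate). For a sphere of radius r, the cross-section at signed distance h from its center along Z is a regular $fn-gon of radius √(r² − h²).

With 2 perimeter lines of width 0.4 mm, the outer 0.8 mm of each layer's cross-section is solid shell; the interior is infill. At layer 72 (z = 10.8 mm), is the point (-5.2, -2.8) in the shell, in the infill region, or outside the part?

At z = 10.8 mm: the r=11 sphere contributes a regular 12-gon of circumradius √(11²−0.2²) = 10.998. Overall, the cross-section is a single solid region. The nearest boundary edge runs (-11.00, 0.00)→(-9.52, -5.50); distance from the point to it = 4.88 mm. The point is inside the cross-section and 4.88 mm from the nearest boundary — more than the 0.8 mm shell width (2 × 0.4), so it's in the infill interior.

infill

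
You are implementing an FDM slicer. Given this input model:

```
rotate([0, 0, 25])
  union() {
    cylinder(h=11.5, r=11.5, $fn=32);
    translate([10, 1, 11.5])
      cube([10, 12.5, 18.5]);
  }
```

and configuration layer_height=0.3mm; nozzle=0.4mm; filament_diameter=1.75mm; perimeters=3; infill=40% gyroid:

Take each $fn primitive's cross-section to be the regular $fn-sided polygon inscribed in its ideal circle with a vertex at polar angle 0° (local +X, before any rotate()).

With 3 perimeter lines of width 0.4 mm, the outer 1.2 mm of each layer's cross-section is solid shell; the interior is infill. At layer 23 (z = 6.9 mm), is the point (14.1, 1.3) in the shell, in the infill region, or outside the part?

At z = 6.9 mm: the r=11.5 cylinder contributes a regular 32-gon of circumradius 11.5; the cube at (10, 1) is absent (z outside [11.5, 30]); Taking the union: only the r=11.5 cylinder is present, so the union is just that shape — 1 connected region; (rotated 25° about Z; rotation is an isometry so areas/perimeters/island counts are preserved). Overall, the cross-section is a single solid region. Undo the 25° rotation: the query point maps to (13.328, -4.781) in the un-rotated model frame. The nearest boundary edge runs (10.62, -4.40)→(11.28, -2.24); distance from the point to it = 2.70 mm. The point is not inside any of the regions above, so it lies outside the cross-section (2.70 mm from the nearest boundary).

outside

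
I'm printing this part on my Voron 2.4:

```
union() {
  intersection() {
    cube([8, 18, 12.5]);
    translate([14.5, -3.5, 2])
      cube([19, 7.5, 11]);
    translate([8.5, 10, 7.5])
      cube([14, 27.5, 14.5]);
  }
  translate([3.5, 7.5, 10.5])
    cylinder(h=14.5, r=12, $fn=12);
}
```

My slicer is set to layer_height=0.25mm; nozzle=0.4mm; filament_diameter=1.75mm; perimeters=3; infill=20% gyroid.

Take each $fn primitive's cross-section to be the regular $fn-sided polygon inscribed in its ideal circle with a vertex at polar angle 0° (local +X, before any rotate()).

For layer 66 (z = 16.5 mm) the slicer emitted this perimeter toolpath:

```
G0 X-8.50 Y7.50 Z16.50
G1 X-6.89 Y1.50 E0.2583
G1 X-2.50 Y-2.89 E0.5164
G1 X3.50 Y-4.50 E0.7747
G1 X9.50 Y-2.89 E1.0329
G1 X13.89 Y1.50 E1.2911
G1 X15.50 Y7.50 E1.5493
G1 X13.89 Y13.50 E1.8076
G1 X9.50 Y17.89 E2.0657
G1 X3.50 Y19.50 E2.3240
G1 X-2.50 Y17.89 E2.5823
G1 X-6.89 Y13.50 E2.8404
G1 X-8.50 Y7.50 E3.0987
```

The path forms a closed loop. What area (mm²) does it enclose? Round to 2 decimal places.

431.90 mm²

Apply the shoelace formula to the sequence of (X, Y) vertices; enclosed area = 431.90 mm².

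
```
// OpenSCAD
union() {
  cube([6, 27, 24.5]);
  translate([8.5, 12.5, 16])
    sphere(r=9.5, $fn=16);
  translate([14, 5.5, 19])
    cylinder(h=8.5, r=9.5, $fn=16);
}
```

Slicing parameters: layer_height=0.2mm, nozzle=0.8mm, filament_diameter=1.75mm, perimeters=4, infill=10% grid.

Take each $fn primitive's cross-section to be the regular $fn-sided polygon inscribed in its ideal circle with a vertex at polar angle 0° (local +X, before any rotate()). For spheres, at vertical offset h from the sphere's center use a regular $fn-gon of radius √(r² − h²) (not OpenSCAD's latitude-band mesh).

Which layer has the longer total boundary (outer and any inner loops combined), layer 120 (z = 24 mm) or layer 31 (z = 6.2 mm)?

Layer 120 (z = 24): the cube (footprint 6×27) is included at this height (perimeter 66.00 mm); the r=9.5 sphere at (8.5, 12.5) slices to a regular 16-gon of circumradius 5.123 (√(r²−h²) with h=8 from center) (perimeter = 2·16·5.123·sin(180°/16) = 31.99 mm); the r=9.5 cylinder at (14, 5.5) contributes a regular 16-gon of circumradius 9.5 (perimeter = 2·16·9.500·sin(180°/16) = 59.31 mm); Taking the union: the regions partially overlap (shared area 64.30 mm²), so the edge portions inside another operand are dropped and the merged outline is re-measured after clipping — boundary = 98.45 mm. So its perimeter = 98.45 mm. Layer 31 (z = 6.2): the 6×27 cube contributes its full rectangle (perimeter 66.00 mm); the sphere at (8.5, 12.5) does not reach this height (|z−center|=9.800 > r=9.5); the cylinder at (14, 5.5) does not reach this height (z outside [19, 27.5]); Merging all regions: only the 6×27 cube is present, so the union is just that shape — boundary = 66.00 mm. So its perimeter = 66.00 mm. Layer 120 is larger (98.45 vs 66.00 mm).

layer 120 (z = 24 mm)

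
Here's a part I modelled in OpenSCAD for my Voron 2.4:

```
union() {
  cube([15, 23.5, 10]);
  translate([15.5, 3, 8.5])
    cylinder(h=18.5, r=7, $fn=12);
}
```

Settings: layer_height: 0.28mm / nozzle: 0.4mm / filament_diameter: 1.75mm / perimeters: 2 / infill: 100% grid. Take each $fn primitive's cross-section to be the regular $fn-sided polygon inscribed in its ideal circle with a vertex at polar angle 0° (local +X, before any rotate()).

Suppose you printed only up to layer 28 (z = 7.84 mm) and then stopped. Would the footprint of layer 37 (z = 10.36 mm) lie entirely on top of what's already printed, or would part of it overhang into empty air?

Compare the two slices. At z = 7.84: the 15×23.5 cube contributes its full rectangle (area 352.50 mm²); the cylinder at (15.5, 3) is absent (z outside [8.5, 27]); Taking the union: only the 15×23.5 cube is present, so the union is just that shape — area = 352.50 mm². At z = 10.36: the cube is absent (z outside [0, 10]); the r=7 cylinder at (15.5, 3) gives a regular 12-gon of circumradius 7 (constant along its height) (area = (12/2)·7.000²·sin(360°/12) = 147.00 mm²); Taking the union: only the r=7 cylinder at (15.5, 3) is present, so the union is just that shape — area = 147.00 mm². Checking containment: at z = 10.36 the cross-section extends beyond the z = 7.84 cross-section by about 95.42 mm².

part overhangs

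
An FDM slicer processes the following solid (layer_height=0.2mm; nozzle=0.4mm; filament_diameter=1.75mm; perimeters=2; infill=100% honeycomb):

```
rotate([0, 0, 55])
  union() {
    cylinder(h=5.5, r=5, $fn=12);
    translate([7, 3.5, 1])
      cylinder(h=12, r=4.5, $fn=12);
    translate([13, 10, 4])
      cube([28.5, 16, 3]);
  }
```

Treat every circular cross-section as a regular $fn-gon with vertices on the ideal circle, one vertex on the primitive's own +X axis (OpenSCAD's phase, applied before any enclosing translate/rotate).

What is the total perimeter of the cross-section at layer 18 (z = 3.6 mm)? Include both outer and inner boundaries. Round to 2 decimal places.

48.16 mm

At z = 3.6 mm: the cylinder: section is a regular 12-gon, circumradius r=5 (perimeter = 2·12·5.000·sin(180°/12) = 31.06 mm); the r=4.5 cylinder at (7, 3.5) contributes a regular 12-gon of circumradius 4.5 (perimeter = 2·12·4.500·sin(180°/12) = 27.95 mm); the cube at (13, 10) is not intersected at this z (z outside [4, 7]); Combining (union): the regions partially overlap (shared area 4.96 mm²), so the edge portions inside another operand are dropped and the merged outline is re-measured after clipping — boundary = 48.16 mm; (whole slice rotated 55° about Z — lengths, areas and connectivity unchanged). Overall, the cross-section is a single solid region. Total boundary length (outer) = 48.16 mm.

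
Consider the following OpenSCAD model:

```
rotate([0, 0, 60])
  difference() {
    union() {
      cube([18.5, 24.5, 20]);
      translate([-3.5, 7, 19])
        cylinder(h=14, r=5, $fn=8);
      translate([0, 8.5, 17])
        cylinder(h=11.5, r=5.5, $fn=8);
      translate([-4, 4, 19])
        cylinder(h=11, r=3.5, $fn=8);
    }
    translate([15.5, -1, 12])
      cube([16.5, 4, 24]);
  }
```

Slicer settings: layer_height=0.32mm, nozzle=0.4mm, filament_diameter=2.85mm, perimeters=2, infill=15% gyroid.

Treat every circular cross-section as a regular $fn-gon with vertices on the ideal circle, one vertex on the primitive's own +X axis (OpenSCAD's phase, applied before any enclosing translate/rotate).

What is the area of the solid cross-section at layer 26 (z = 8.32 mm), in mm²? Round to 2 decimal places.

453.25 mm²

At z = 8.32 mm: the 18.5×24.5 cube contributes its full rectangle (area 453.25 mm²); the cylinder at (-3.5, 7) does not reach this height (z outside [19, 33]); the cylinder at (0, 8.5) does not reach this height (z outside [17, 28.5]); the cylinder at (-4, 4) does not reach this height (z outside [19, 30]); Taking the union: only the 18.5×24.5 cube is present, so the union is just that shape — area = 453.25 mm²; the cube at (15.5, -1) is absent (z outside [12, 36]); Taking the first minus the rest: none of the subtracted shapes is present at this height, so that combined region is unchanged — area = 453.25 mm²; (rotated 60° about Z; rotation is an isometry so areas/perimeters/island counts are preserved). Overall, the cross-section is a single solid region. Net area = 453.25 mm².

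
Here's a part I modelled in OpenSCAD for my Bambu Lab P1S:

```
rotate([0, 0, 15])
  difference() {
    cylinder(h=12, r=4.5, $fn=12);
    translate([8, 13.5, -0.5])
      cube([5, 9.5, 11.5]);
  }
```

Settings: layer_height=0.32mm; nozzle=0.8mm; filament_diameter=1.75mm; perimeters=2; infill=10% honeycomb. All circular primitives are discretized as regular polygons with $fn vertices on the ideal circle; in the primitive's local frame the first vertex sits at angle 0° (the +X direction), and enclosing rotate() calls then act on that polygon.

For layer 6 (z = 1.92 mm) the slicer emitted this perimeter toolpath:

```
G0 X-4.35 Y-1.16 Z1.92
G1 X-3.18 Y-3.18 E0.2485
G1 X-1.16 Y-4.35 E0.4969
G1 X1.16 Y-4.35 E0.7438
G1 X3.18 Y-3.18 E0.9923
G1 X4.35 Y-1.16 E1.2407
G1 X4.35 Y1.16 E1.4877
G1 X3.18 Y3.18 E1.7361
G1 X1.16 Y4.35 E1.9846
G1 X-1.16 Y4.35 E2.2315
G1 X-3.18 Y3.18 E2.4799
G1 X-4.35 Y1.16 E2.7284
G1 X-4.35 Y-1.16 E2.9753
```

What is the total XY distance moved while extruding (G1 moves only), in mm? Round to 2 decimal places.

Sum the Euclidean lengths of each G1 segment: total = 27.95 mm.

27.95 mm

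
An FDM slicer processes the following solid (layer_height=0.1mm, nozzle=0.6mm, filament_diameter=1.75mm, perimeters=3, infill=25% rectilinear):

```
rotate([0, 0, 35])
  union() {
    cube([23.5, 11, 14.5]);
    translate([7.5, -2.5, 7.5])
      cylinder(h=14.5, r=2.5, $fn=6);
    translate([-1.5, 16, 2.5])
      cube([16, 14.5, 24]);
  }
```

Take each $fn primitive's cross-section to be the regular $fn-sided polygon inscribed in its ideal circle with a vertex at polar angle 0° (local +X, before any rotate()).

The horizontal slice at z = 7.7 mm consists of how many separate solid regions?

3

At z = 7.7 mm: the 23.5×11 cube contributes its full rectangle; the r=2.5 cylinder at (7.5, -2.5) gives a regular 6-gon of circumradius 2.5 (constant along its height); the cube at (-1.5, 16) (footprint 16×14.5) is included at this height; Taking the union: the 3 present regions are separate (no shared area or edge), so areas and boundary lengths simply add and each stays a separate island — 3 connected regions; (rotated 35° about Z; rotation is an isometry so areas/perimeters/island counts are preserved). The result has 3 disconnected regions.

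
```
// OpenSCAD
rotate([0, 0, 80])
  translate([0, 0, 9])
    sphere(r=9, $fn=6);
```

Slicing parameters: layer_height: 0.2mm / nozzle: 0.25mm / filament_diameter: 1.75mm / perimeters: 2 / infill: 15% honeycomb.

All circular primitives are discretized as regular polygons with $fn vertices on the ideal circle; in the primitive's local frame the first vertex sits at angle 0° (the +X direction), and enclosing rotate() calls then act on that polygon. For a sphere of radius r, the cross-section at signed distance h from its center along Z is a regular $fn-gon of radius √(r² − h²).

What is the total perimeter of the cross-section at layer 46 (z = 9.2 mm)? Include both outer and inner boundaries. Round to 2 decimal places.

At z = 9.2 mm: the r=9 sphere contributes a regular 6-gon of circumradius √(9²−0.2²) = 8.998 (perimeter = 2·6·8.998·sin(180°/6) = 53.99 mm); (whole slice rotated 80° about Z — lengths, areas and connectivity unchanged). Overall, the cross-section is a single solid region. Total boundary length (outer) = 53.99 mm.

53.99 mm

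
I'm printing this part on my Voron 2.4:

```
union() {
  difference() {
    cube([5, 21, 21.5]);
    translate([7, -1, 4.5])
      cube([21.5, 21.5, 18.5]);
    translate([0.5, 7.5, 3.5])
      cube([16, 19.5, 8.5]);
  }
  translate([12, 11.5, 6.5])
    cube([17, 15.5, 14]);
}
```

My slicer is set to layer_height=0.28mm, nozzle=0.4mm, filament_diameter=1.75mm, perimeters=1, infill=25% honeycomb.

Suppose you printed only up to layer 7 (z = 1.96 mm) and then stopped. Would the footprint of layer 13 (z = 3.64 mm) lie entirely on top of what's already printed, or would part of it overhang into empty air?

Compare the two slices. At z = 1.96: the cube (footprint 5×21) is included at this height (area 105.00 mm²); the cube at (7, -1) is absent (z outside [4.5, 23]); the cube at (0.5, 7.5) is not intersected at this z (z outside [3.5, 12]); Taking the first minus the rest: none of the subtracted shapes is present at this height, so the 5×21 cube is unchanged — area = 105.00 mm²; the cube at (12, 11.5) is absent (z outside [6.5, 20.5]); Combining (union): only that combined region is present, so the union is just that shape — area = 105.00 mm². At z = 3.64: the cube (footprint 5×21) is included at this height (area 105.00 mm²); the cube at (7, -1) is absent (z outside [4.5, 23]); the cube at (0.5, 7.5) is present — its section is the full 16×19.5 rectangle (area 312.00 mm²); Subtracting the remaining from the first: starting from the 5×21 cube (105.00 mm²), the 16×19.5 cube at (0.5, 7.5) partially overlaps it — only the 60.75 mm² overlap (of its 312.00 mm²) is removed, clipping the outline — area = 44.25 mm²; the cube at (12, 11.5) is absent (z outside [6.5, 20.5]); Taking the union: only that combined region is present, so the union is just that shape — area = 44.25 mm². Checking containment: the cross-section at z = 3.64 is a subset of the cross-section at z = 1.96.

entirely on top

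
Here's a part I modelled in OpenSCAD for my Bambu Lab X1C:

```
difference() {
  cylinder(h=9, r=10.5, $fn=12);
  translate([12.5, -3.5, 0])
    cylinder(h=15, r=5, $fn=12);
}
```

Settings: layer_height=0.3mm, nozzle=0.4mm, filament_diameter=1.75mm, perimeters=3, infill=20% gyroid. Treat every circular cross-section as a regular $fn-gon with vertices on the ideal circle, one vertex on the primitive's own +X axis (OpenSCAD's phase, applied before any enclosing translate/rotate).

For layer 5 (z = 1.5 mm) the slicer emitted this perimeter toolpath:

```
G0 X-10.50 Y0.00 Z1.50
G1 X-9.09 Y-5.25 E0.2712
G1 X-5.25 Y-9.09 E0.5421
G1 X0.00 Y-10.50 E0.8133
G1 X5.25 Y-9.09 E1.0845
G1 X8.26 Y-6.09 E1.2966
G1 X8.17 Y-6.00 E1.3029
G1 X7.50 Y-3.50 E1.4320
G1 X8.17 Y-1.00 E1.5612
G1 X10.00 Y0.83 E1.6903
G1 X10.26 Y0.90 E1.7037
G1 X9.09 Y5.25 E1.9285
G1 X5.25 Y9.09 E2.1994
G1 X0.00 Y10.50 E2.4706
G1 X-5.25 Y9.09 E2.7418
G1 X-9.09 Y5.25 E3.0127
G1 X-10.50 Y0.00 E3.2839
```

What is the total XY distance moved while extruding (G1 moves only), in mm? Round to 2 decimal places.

65.82 mm

Sum the Euclidean lengths of each G1 segment: total = 65.82 mm.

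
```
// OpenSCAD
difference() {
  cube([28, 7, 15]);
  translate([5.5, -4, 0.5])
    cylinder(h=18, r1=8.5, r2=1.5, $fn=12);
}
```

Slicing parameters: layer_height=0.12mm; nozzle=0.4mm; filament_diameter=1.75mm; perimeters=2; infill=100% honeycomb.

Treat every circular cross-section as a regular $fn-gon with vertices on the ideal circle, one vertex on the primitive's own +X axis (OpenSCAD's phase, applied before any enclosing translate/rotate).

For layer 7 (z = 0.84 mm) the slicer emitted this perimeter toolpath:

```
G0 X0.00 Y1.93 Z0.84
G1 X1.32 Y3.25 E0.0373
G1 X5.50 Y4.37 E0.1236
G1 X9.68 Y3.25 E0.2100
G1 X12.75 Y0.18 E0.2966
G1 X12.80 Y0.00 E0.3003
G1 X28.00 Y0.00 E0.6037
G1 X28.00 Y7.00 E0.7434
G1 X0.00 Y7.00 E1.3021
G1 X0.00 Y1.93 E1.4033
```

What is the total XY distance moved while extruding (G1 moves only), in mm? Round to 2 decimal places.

70.32 mm

Sum the Euclidean lengths of each G1 segment: total = 70.32 mm.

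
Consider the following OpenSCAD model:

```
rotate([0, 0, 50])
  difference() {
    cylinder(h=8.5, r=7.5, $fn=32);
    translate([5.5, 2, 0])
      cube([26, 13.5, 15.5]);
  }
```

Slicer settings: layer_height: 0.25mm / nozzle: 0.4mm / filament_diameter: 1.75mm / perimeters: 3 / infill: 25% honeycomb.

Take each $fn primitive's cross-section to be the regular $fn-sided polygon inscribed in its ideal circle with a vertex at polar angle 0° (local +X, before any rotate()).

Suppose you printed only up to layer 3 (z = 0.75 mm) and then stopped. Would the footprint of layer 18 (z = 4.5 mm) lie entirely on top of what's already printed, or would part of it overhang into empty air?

entirely on top

Compare the two slices. At z = 0.75: the r=7.5 cylinder gives a regular 32-gon of circumradius 7.5 (constant along its height) (area = (32/2)·7.500²·sin(360°/32) = 175.58 mm²); the cube at (5.5, 2) (footprint 26×13.5) is included at this height (area 351.00 mm²); After the difference (first − rest): starting from the r=7.5 cylinder (175.58 mm²), the 26×13.5 cube at (5.5, 2) partially overlaps it — only the 3.09 mm² overlap (of its 351.00 mm²) is removed, clipping the outline — area = 172.49 mm²; (rotated 50° about Z; rotation is an isometry so areas/perimeters/island counts are preserved). At z = 4.5: the r=7.5 cylinder gives a regular 32-gon of circumradius 7.5 (constant along its height) (area = (32/2)·7.500²·sin(360°/32) = 175.58 mm²); the cube at (5.5, 2) (footprint 26×13.5) is included at this height (area 351.00 mm²); Subtracting the remaining from the first: starting from the r=7.5 cylinder (175.58 mm²), the 26×13.5 cube at (5.5, 2) partially overlaps it — only the 3.09 mm² overlap (of its 351.00 mm²) is removed, clipping the outline — area = 172.49 mm²; (rotated 50° about Z; rotation is an isometry so areas/perimeters/island counts are preserved). Checking containment: the cross-section at z = 4.5 is a subset of the cross-section at z = 0.75.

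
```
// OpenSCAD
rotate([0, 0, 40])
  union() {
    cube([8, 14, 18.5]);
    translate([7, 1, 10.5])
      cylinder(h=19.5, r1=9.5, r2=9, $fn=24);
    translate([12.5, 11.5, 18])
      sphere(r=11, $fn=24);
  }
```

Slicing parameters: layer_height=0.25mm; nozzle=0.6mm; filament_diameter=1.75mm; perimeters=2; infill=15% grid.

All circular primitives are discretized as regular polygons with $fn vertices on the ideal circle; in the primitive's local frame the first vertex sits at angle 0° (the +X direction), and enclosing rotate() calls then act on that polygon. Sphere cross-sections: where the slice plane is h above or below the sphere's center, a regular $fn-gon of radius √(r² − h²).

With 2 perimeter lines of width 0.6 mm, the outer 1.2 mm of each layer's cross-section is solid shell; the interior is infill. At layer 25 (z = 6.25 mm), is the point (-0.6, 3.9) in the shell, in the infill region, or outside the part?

infill

At z = 6.25 mm: the cube (footprint 8×14) is included at this height; the cone at (7, 1) is absent (z outside [10.5, 30]); the sphere at (12.5, 11.5) does not reach this height (|z−center|=11.750 > r=11); Combining (union): only the 8×14 cube is present, so the union is just that shape — 1 connected region; (whole slice rotated 40° about Z — lengths, areas and connectivity unchanged). Overall, the cross-section is a single solid region. Undo the 40° rotation: the query point maps to (2.047, 3.373) in the un-rotated model frame. The nearest boundary edge runs (0.00, 14.00)→(0.00, 0.00); distance from the point to it = 2.05 mm. The point is inside the cross-section and 2.05 mm from the nearest boundary — more than the 1.2 mm shell width (2 × 0.6), so it's in the infill interior.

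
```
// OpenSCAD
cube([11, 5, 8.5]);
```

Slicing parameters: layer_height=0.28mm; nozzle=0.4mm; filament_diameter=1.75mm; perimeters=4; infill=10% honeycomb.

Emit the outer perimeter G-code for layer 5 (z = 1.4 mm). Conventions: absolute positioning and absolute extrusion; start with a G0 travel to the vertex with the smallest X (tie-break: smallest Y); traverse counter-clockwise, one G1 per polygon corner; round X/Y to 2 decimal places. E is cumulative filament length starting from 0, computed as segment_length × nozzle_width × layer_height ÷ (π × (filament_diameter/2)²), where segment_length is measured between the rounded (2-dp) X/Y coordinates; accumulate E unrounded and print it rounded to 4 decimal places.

At z = 1.4 mm: the cube is present — its section is the full 11×5 rectangle. The outline is a single polygon with 4 vertices. Extrusion per mm of travel: 0.4 × 0.28 / (π × 0.875²) = 0.046564. Accumulating E over each segment gives final E = 1.4901.

G0 X0.00 Y0.00 Z1.40
G1 X11.00 Y0.00 E0.5122
G1 X11.00 Y5.00 E0.7450
G1 X0.00 Y5.00 E1.2572
G1 X0.00 Y0.00 E1.4901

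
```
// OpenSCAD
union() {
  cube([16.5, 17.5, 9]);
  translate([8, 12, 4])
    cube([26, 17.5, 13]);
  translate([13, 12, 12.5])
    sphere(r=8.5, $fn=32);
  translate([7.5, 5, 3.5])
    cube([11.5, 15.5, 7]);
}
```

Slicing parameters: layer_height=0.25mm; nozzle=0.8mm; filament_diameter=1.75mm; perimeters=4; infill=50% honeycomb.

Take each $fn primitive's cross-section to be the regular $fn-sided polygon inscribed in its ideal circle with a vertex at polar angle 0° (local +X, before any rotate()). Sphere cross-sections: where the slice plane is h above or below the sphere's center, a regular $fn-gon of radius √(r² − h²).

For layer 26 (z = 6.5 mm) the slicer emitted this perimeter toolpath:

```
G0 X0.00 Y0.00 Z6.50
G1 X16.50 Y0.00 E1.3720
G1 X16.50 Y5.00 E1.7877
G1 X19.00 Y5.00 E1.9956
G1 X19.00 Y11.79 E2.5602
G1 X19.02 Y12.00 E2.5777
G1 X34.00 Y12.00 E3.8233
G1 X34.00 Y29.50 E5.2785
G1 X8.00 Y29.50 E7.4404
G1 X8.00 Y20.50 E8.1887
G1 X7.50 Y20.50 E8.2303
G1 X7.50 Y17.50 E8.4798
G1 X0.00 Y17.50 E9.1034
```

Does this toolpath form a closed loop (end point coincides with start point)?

no

Start point (G0): (0.00, 0.00). End point (last G1): the path does not return to the start — open.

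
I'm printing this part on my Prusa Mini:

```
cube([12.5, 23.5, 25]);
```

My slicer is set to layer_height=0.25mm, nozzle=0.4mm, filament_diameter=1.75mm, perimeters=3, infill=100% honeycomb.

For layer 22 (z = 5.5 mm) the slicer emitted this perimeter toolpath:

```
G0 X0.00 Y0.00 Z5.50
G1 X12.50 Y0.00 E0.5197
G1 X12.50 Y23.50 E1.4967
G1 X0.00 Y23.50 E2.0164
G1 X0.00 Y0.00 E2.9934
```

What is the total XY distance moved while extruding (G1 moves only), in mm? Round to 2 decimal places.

Sum the Euclidean lengths of each G1 segment: total = 72.00 mm.

72.00 mm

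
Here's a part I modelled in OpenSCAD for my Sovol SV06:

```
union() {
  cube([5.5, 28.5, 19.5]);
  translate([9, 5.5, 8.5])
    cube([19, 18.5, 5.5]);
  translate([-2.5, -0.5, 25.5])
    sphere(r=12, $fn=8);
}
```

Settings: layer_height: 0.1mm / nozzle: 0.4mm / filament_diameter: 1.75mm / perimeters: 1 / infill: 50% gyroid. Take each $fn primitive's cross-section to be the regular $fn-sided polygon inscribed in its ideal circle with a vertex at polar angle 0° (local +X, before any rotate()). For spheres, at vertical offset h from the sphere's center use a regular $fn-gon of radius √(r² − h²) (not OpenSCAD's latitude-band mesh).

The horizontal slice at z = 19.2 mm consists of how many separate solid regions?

At z = 19.2 mm: the cube is present — its section is the full 5.5×28.5 rectangle; the cube at (9, 5.5) does not reach this height (z outside [8.5, 14]); the sphere at (-2.5, -0.5): section is a regular 8-gon, circumradius = √(r²−h²) = √(12²−6.3²) = 10.213; Merging all regions: the regions partially overlap (shared area 40.86 mm²), so overlapping operands fuse into one piece — 1 connected region. The result has 1 disconnected region.

1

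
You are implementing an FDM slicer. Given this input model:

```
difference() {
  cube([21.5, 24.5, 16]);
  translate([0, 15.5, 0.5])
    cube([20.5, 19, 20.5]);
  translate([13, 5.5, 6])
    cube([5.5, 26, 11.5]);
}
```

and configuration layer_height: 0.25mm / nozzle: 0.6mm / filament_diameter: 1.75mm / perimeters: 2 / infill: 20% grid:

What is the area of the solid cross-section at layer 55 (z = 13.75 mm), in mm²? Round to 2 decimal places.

287.25 mm²

At z = 13.75 mm: the cube is present — its section is the full 21.5×24.5 rectangle (area 526.75 mm²); the cube at (0, 15.5) is present — its section is the full 20.5×19 rectangle (area 389.50 mm²); the cube at (13, 5.5) is present — its section is the full 5.5×26 rectangle (area 143.00 mm²); After the difference (first − rest): starting from the 21.5×24.5 cube (526.75 mm²), the 20.5×19 cube at (0, 15.5) partially overlaps it — only the 184.50 mm² overlap (of its 389.50 mm²) is removed, clipping the outline; the 5.5×26 cube at (13, 5.5) partially overlaps it — only the 55.00 mm² overlap (of its 143.00 mm²) is removed, clipping the outline — area = 287.25 mm². Overall, the cross-section is a single solid region. Net area = 287.25 mm².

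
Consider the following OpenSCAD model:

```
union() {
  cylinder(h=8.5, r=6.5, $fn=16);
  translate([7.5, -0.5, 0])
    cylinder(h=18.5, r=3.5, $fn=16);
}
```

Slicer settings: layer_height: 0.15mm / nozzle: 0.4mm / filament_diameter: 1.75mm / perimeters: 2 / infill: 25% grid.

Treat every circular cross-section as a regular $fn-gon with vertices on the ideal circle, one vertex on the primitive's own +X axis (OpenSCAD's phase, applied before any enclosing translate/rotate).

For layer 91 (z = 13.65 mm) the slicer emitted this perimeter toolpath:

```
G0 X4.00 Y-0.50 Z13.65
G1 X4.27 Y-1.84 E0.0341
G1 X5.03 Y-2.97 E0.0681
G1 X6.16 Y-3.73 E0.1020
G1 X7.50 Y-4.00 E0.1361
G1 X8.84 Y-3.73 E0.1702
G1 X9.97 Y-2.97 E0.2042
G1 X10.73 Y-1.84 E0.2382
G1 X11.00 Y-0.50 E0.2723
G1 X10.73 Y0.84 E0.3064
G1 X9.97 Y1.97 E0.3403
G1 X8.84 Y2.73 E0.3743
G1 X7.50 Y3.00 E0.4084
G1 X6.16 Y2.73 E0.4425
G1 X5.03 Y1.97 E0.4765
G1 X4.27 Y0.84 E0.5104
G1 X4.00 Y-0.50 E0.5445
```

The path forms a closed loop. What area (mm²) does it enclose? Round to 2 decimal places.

Apply the shoelace formula to the sequence of (X, Y) vertices; enclosed area = 37.43 mm².

37.43 mm²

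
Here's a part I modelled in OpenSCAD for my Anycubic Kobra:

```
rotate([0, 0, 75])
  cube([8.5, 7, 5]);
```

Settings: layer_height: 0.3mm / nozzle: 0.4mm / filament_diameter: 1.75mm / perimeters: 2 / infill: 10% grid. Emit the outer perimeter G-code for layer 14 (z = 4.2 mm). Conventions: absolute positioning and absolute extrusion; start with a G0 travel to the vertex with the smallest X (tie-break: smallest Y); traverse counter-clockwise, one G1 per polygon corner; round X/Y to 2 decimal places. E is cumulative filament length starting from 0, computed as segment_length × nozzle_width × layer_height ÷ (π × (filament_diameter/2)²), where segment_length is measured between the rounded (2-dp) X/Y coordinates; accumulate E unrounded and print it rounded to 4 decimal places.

G0 X-6.76 Y1.81 Z4.20
G1 X0.00 Y0.00 E0.3491
G1 X2.20 Y8.21 E0.7732
G1 X-4.56 Y10.02 E1.1223
G1 X-6.76 Y1.81 E1.5464

At z = 4.2 mm: the cube is present — its section is the full 8.5×7 rectangle; (rotated 75° about Z; rotation is an isometry so areas/perimeters/island counts are preserved). The outline is a single polygon with 4 vertices. Extrusion per mm of travel: 0.4 × 0.3 / (π × 0.875²) = 0.049890. Accumulating E over each segment gives final E = 1.5464.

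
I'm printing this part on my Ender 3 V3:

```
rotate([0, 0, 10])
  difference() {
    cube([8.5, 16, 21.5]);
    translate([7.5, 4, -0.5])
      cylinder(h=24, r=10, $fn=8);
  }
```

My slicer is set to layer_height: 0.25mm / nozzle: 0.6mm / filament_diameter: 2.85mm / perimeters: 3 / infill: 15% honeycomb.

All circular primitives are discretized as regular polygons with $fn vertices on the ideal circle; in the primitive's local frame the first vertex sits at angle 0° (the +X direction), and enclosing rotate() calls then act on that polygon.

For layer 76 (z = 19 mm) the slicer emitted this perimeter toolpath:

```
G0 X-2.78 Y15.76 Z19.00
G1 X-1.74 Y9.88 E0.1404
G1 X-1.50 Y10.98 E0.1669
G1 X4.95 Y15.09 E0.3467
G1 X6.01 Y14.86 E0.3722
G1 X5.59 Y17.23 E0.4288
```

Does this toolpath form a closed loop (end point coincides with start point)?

no

Start point (G0): (-2.78, 15.76). End point (last G1): the path does not return to the start — open.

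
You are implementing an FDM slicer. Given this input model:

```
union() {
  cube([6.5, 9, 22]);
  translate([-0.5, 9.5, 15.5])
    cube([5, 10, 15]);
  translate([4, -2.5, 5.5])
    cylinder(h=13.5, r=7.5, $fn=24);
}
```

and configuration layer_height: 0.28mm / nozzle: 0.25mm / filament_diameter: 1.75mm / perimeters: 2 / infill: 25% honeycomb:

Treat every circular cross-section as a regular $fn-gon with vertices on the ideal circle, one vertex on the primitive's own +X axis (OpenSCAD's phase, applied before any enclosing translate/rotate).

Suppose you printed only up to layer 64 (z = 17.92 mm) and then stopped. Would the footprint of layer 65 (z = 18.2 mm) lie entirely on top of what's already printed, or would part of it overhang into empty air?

entirely on top

Compare the two slices. At z = 17.92: the cube (footprint 6.5×9) is included at this height (area 58.50 mm²); the cube at (-0.5, 9.5) (footprint 5×10) is included at this height (area 50.00 mm²); the r=7.5 cylinder at (4, -2.5) gives a regular 24-gon of circumradius 7.5 (constant along its height) (area = (24/2)·7.500²·sin(360°/24) = 174.70 mm²); Combining (union): the regions partially overlap — summed areas 283.20 mm² minus the doubly-counted overlap 30.38 mm² gives 252.82 mm² — area = 252.82 mm². At z = 18.2: the cube (footprint 6.5×9) is included at this height (area 58.50 mm²); the cube at (-0.5, 9.5) is present — its section is the full 5×10 rectangle (area 50.00 mm²); the r=7.5 cylinder at (4, -2.5) gives a regular 24-gon of circumradius 7.5 (constant along its height) (area = (24/2)·7.500²·sin(360°/24) = 174.70 mm²); Merging all regions: the regions partially overlap — summed areas 283.20 mm² minus the doubly-counted overlap 30.38 mm² gives 252.82 mm² — area = 252.82 mm². Checking containment: the cross-section at z = 18.2 is a subset of the cross-section at z = 17.92.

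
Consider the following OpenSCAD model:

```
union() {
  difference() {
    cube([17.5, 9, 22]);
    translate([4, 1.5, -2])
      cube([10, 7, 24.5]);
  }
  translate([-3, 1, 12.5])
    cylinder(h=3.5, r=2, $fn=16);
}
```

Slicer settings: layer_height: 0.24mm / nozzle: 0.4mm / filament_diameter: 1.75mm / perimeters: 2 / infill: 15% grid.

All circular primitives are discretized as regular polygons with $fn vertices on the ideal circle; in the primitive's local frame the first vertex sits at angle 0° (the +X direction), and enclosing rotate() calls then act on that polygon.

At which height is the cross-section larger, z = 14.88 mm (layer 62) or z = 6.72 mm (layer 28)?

layer 62 (z = 14.88 mm)

Layer 62 (z = 14.88): the cube (footprint 17.5×9) is included at this height (area 157.50 mm²); the 10×7 cube at (4, 1.5) contributes its full rectangle (area 70.00 mm²); Taking the first minus the rest: starting from the 17.5×9 cube (157.50 mm²), the 10×7 cube at (4, 1.5) lies wholly inside it (removes its full 70.00 mm² and its 34.00 mm outline becomes a hole wall) — area = 87.50 mm²; the cylinder at (-3, 1): section is a regular 16-gon, circumradius r=2 (area = (16/2)·2.000²·sin(360°/16) = 12.25 mm²); Taking the union: the 2 present regions are separate (no shared area or edge), so areas and boundary lengths simply add and each stays a separate island — area = 99.75 mm². So its area = 99.75 mm². Layer 28 (z = 6.72): the cube (footprint 17.5×9) is included at this height (area 157.50 mm²); the cube at (4, 1.5) is present — its section is the full 10×7 rectangle (area 70.00 mm²); After the difference (first − rest): starting from the 17.5×9 cube (157.50 mm²), the 10×7 cube at (4, 1.5) lies wholly inside it (removes its full 70.00 mm² and its 34.00 mm outline becomes a hole wall) — area = 87.50 mm²; the cylinder at (-3, 1) is absent (z outside [12.5, 16]); Taking the union: only that combined region is present, so the union is just that shape — area = 87.50 mm². So its area = 87.50 mm². Layer 62 is larger (99.75 vs 87.50 mm²).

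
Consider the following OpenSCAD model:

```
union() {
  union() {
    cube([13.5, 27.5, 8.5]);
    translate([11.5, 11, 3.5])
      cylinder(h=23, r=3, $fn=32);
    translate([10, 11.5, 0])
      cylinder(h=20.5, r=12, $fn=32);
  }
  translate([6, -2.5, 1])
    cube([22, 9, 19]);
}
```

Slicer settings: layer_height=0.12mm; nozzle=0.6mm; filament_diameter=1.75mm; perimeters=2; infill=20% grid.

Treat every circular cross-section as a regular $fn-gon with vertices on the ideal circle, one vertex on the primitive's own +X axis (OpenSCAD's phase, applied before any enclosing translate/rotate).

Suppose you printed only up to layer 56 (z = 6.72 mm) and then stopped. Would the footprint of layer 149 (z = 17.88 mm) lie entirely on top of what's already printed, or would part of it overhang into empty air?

entirely on top

Compare the two slices. At z = 6.72: the 13.5×27.5 cube contributes its full rectangle (area 371.25 mm²); the r=3 cylinder at (11.5, 11) gives a regular 32-gon of circumradius 3 (constant along its height) (area = (32/2)·3.000²·sin(360°/32) = 28.09 mm²); the r=12 cylinder at (10, 11.5) contributes a regular 32-gon of circumradius 12 (area = (32/2)·12.000²·sin(360°/32) = 449.49 mm²); Taking the union: the regions partially overlap — summed areas 848.83 mm² minus the doubly-counted overlap 315.85 mm² gives 532.98 mm² — area = 532.98 mm²; the 22×9 cube at (6, -2.5) contributes its full rectangle (area 198.00 mm²); Merging all regions: the regions partially overlap — summed areas 730.98 mm² minus the doubly-counted overlap 81.38 mm² gives 649.60 mm² — area = 649.60 mm². At z = 17.88: the cube is not intersected at this z (z outside [0, 8.5]); the r=3 cylinder at (11.5, 11) gives a regular 32-gon of circumradius 3 (constant along its height) (area = (32/2)·3.000²·sin(360°/32) = 28.09 mm²); the r=12 cylinder at (10, 11.5) contributes a regular 32-gon of circumradius 12 (area = (32/2)·12.000²·sin(360°/32) = 449.49 mm²); Combining (union): the r=3 cylinder at (11.5, 11) lies entirely inside the r=12 cylinder at (10, 11.5), so the union is just the r=12 cylinder at (10, 11.5) — area = 449.49 mm²; the 22×9 cube at (6, -2.5) contributes its full rectangle (area 198.00 mm²); Combining (union): the regions partially overlap — summed areas 647.49 mm² minus the doubly-counted overlap 81.28 mm² gives 566.21 mm² — area = 566.21 mm². Checking containment: the cross-section at z = 17.88 is a subset of the cross-section at z = 6.72.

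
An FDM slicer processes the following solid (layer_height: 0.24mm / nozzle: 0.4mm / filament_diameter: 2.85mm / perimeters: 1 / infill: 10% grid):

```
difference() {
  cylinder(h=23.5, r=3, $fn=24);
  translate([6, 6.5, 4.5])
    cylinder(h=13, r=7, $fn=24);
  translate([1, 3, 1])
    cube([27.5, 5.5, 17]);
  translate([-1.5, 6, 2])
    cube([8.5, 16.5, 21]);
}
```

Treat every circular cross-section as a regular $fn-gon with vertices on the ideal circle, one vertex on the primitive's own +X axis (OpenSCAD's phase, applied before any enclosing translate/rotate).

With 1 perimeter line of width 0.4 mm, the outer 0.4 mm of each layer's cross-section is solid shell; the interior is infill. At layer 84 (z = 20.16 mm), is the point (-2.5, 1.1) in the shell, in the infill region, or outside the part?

shell

At z = 20.16 mm: the cylinder: section is a regular 24-gon, circumradius r=3; the cylinder at (6, 6.5) does not reach this height (z outside [4.5, 17.5]); the cube at (1, 3) is absent (z outside [1, 18]); the 8.5×16.5 cube at (-1.5, 6) contributes its full rectangle; Taking the first minus the rest: starting from the r=3 cylinder, the 8.5×16.5 cube at (-1.5, 6) misses the remaining region (no effect) — 1 connected region. Overall, the cross-section is a single solid region. The nearest boundary edge runs (-2.90, 0.78)→(-2.60, 1.50); distance from the point to it = 0.24 mm. The point is inside the cross-section, 0.24 mm from the nearest boundary — within the 0.4 mm shell band (1 × 0.4).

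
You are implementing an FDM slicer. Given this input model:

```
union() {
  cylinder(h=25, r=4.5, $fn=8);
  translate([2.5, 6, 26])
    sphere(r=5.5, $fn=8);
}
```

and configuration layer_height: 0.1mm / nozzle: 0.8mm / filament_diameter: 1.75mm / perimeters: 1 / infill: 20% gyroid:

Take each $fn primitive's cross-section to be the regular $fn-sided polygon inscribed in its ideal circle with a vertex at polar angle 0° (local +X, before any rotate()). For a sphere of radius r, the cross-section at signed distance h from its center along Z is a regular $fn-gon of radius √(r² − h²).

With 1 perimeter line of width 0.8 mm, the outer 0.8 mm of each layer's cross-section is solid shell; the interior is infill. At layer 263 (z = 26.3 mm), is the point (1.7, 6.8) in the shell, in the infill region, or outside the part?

At z = 26.3 mm: the cylinder is absent (z outside [0, 25]); the r=5.5 sphere at (2.5, 6) slices to a regular 8-gon of circumradius 5.492 (√(r²−h²) with h=0.3 from center); Combining (union): only the r=5.5 sphere at (2.5, 6) is present, so the union is just that shape — 1 connected region. Overall, the cross-section is a single solid region. The nearest boundary edge runs (2.50, 11.49)→(-1.38, 9.88); distance from the point to it = 4.03 mm. The point is inside the cross-section and 4.03 mm from the nearest boundary — more than the 0.8 mm shell width (1 × 0.8), so it's in the infill interior.

infill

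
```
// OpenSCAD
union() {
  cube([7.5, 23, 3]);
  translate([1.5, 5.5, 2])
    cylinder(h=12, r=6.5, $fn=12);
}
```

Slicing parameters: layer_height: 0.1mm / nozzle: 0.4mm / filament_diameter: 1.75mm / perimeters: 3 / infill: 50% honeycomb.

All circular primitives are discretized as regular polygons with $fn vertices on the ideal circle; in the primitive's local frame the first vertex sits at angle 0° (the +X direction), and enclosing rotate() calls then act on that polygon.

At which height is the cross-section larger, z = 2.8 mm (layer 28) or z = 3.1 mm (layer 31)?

Layer 28 (z = 2.8): the cube (footprint 7.5×23) is included at this height (area 172.50 mm²); the r=6.5 cylinder at (1.5, 5.5) gives a regular 12-gon of circumradius 6.5 (constant along its height) (area = (12/2)·6.500²·sin(360°/12) = 126.75 mm²); Merging all regions: the regions partially overlap — summed areas 299.25 mm² minus the doubly-counted overlap 78.30 mm² gives 220.95 mm² — area = 220.95 mm². So its area = 220.95 mm². Layer 31 (z = 3.1): the cube does not reach this height (z outside [0, 3]); the cylinder at (1.5, 5.5): section is a regular 12-gon, circumradius r=6.5 (area = (12/2)·6.500²·sin(360°/12) = 126.75 mm²); Merging all regions: only the r=6.5 cylinder at (1.5, 5.5) is present, so the union is just that shape — area = 126.75 mm². So its area = 126.75 mm². Layer 28 is larger (220.95 vs 126.75 mm²).

layer 28 (z = 2.8 mm)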